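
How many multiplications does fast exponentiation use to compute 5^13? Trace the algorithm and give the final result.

Computing 5^13 by squaring (build up from 5^1; each line after the first costs one multiplication):

5^1 = 5
5^2 = (5^1)^2 = 5^2 = 25
5^3 = 5 * 5^2 = 5 * 25 = 125
5^6 = (5^3)^2 = 125^2 = 15625
5^12 = (5^6)^2 = 15625^2 = 244140625
5^13 = 5 * 5^12 = 5 * 244140625 = 1220703125

Result: 1220703125
Multiplications needed: 5 (5 lines after 5^1)

5^13 = 1220703125. Using exponentiation by squaring, this requires 5 multiplications. The key idea: if the exponent is even, square the half-power; if odd, multiply by the base once.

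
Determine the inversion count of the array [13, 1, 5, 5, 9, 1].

Finding inversions in [13, 1, 5, 5, 9, 1]:

(0, 1): arr[0]=13 > arr[1]=1
(0, 2): arr[0]=13 > arr[2]=5
(0, 3): arr[0]=13 > arr[3]=5
(0, 4): arr[0]=13 > arr[4]=9
(0, 5): arr[0]=13 > arr[5]=1
(2, 5): arr[2]=5 > arr[5]=1
(3, 5): arr[3]=5 > arr[5]=1
(4, 5): arr[4]=9 > arr[5]=1

Total inversions: 8

The array has 8 inversion(s): (0,1), (0,2), (0,3), (0,4), (0,5), (2,5), (3,5), (4,5). Each pair (i,j) satisfies i < j and arr[i] > arr[j].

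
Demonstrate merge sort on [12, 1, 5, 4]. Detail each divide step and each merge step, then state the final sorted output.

Merge sort trace:

Split: [12, 1, 5, 4] -> [12, 1] and [5, 4]
  Split: [12, 1] -> [12] and [1]
  Merge: [12] + [1] -> [1, 12]
  Split: [5, 4] -> [5] and [4]
  Merge: [5] + [4] -> [4, 5]
Merge: [1, 12] + [4, 5] -> [1, 4, 5, 12]

Final sorted array: [1, 4, 5, 12]

The merge sort proceeds by recursively splitting the array and merging sorted halves.
After all merges, the sorted array is [1, 4, 5, 12].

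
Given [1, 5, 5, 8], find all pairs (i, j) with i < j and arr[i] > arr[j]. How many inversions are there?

Finding inversions in [1, 5, 5, 8]:


Total inversions: 0

The array has 0 inversions. It is already sorted.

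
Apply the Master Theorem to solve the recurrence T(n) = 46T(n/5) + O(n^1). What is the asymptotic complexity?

Master Theorem for T(n) = 46T(n/5) + O(n^1):

a = 46, b = 5, c = 1
log_b(a) = log_5(46) = 2.3789

Case 1: c = 1 < log_5(46) = 2.3789
T(n) = O(n^(log_5 46))

For T(n) = 46T(n/5) + O(n^1): log_5(46) = 2.3789. This is Case 1 of the Master Theorem (c < log_b(a), work dominated by leaves), giving O(n^(log_5 46)).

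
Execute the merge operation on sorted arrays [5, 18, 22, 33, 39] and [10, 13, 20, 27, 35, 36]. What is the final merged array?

Merging process:

Compare 5 vs 10: take 5 from left. Merged: [5]
Compare 18 vs 10: take 10 from right. Merged: [5, 10]
Compare 18 vs 13: take 13 from right. Merged: [5, 10, 13]
Compare 18 vs 20: take 18 from left. Merged: [5, 10, 13, 18]
Compare 22 vs 20: take 20 from right. Merged: [5, 10, 13, 18, 20]
Compare 22 vs 27: take 22 from left. Merged: [5, 10, 13, 18, 20, 22]
Compare 33 vs 27: take 27 from right. Merged: [5, 10, 13, 18, 20, 22, 27]
Compare 33 vs 35: take 33 from left. Merged: [5, 10, 13, 18, 20, 22, 27, 33]
Compare 39 vs 35: take 35 from right. Merged: [5, 10, 13, 18, 20, 22, 27, 33, 35]
Compare 39 vs 36: take 36 from right. Merged: [5, 10, 13, 18, 20, 22, 27, 33, 35, 36]
Append remaining from left: [39]. Merged: [5, 10, 13, 18, 20, 22, 27, 33, 35, 36, 39]

Final merged array: [5, 10, 13, 18, 20, 22, 27, 33, 35, 36, 39]
Total comparisons: 10

The merged array is [5, 10, 13, 18, 20, 22, 27, 33, 35, 36, 39], requiring 10 comparisons. The merge step runs in O(n) time where n is the total number of elements.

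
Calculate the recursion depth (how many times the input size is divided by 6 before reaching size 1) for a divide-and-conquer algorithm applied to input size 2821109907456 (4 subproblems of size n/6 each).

For divide and conquer with division factor 6:

Problem sizes at each level:
Level 0: 2821109907456
Level 1: 470184984576
Level 2: 78364164096
Level 3: 13060694016
Level 4: 2176782336
Level 5: 362797056
Level 6: 60466176
Level 7: 10077696
Level 8: 1679616
Level 9: 279936
Level 10: 46656
Level 11: 7776
Level 12: 1296
Level 13: 216
Level 14: 36
Level 15: 6
Level 16: 1

The root is level 0 and the size-1 base case is level 16 (the tree spans levels 0 through 16, i.e. 17 levels counting the root), so the depth is the number of divisions: log_6(2821109907456) = 16

The recursion tree depth is log_6(2821109907456) = 16. At each level, the problem size is divided by 6, so it takes 16 divisions to reduce to a base case of size 1. The algorithm makes 4 recursive calls at each level.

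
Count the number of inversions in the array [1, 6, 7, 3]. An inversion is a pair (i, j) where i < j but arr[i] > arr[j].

Finding inversions in [1, 6, 7, 3]:

(1, 3): arr[1]=6 > arr[3]=3
(2, 3): arr[2]=7 > arr[3]=3

Total inversions: 2

The array has 2 inversion(s): (1,3), (2,3). Each pair (i,j) satisfies i < j and arr[i] > arr[j].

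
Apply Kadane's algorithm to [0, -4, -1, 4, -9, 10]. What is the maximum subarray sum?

Using Kadane's algorithm on [0, -4, -1, 4, -9, 10]:

Scanning through the array:
Position 1 (value -4): max_ending_here = -4, max_so_far = 0
Position 2 (value -1): max_ending_here = -1, max_so_far = 0
Position 3 (value 4): max_ending_here = 4, max_so_far = 4
Position 4 (value -9): max_ending_here = -5, max_so_far = 4
Position 5 (value 10): max_ending_here = 10, max_so_far = 10

Maximum subarray: [10]
Maximum sum: 10

The maximum subarray is [10] with sum 10. This subarray runs from index 5 to index 5.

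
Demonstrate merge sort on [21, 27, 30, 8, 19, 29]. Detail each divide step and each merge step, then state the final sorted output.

Merge sort trace:

Split: [21, 27, 30, 8, 19, 29] -> [21, 27, 30] and [8, 19, 29]
  Split: [21, 27, 30] -> [21] and [27, 30]
    Split: [27, 30] -> [27] and [30]
    Merge: [27] + [30] -> [27, 30]
  Merge: [21] + [27, 30] -> [21, 27, 30]
  Split: [8, 19, 29] -> [8] and [19, 29]
    Split: [19, 29] -> [19] and [29]
    Merge: [19] + [29] -> [19, 29]
  Merge: [8] + [19, 29] -> [8, 19, 29]
Merge: [21, 27, 30] + [8, 19, 29] -> [8, 19, 21, 27, 29, 30]

Final sorted array: [8, 19, 21, 27, 29, 30]

The merge sort proceeds by recursively splitting the array and merging sorted halves.
After all merges, the sorted array is [8, 19, 21, 27, 29, 30].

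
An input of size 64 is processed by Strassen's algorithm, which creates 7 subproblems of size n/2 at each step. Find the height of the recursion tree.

For divide and conquer with division factor 2:

Problem sizes at each level:
Level 0: 64
Level 1: 32
Level 2: 16
Level 3: 8
Level 4: 4
Level 5: 2
Level 6: 1

The root is level 0 and the size-1 base case is level 6 (the tree spans levels 0 through 6, i.e. 7 levels counting the root), so the depth is the number of divisions: log_2(64) = 6

The recursion tree depth is log_2(64) = 6. At each level, the problem size is divided by 2, so it takes 6 divisions to reduce to a base case of size 1. The algorithm makes 7 recursive calls at each level.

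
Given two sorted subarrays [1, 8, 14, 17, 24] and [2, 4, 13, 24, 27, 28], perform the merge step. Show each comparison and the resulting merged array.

Merging process:

Compare 1 vs 2: take 1 from left. Merged: [1]
Compare 8 vs 2: take 2 from right. Merged: [1, 2]
Compare 8 vs 4: take 4 from right. Merged: [1, 2, 4]
Compare 8 vs 13: take 8 from left. Merged: [1, 2, 4, 8]
Compare 14 vs 13: take 13 from right. Merged: [1, 2, 4, 8, 13]
Compare 14 vs 24: take 14 from left. Merged: [1, 2, 4, 8, 13, 14]
Compare 17 vs 24: take 17 from left. Merged: [1, 2, 4, 8, 13, 14, 17]
Compare 24 vs 24: take 24 from left. Merged: [1, 2, 4, 8, 13, 14, 17, 24]
Append remaining from right: [24, 27, 28]. Merged: [1, 2, 4, 8, 13, 14, 17, 24, 24, 27, 28]

Final merged array: [1, 2, 4, 8, 13, 14, 17, 24, 24, 27, 28]
Total comparisons: 8

The merged array is [1, 2, 4, 8, 13, 14, 17, 24, 24, 27, 28], requiring 8 comparisons. The merge step runs in O(n) time where n is the total number of elements.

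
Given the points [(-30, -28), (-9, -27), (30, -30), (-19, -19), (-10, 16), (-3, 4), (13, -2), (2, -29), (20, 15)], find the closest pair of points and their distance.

Computing all pairwise distances among 9 points:

d((-30, -28), (-9, -27)) = 21.0238
d((-30, -28), (30, -30)) = 60.0333
d((-30, -28), (-19, -19)) = 14.2127
d((-30, -28), (-10, 16)) = 48.3322
d((-30, -28), (-3, 4)) = 41.8688
d((-30, -28), (13, -2)) = 50.2494
d((-30, -28), (2, -29)) = 32.0156
d((-30, -28), (20, 15)) = 65.9469
d((-9, -27), (30, -30)) = 39.1152
d((-9, -27), (-19, -19)) = 12.8062
d((-9, -27), (-10, 16)) = 43.0116
d((-9, -27), (-3, 4)) = 31.5753
d((-9, -27), (13, -2)) = 33.3017
d((-9, -27), (2, -29)) = 11.1803 <-- minimum
d((-9, -27), (20, 15)) = 51.0392
d((30, -30), (-19, -19)) = 50.2195
d((30, -30), (-10, 16)) = 60.959
d((30, -30), (-3, 4)) = 47.3814
d((30, -30), (13, -2)) = 32.7567
d((30, -30), (2, -29)) = 28.0179
d((30, -30), (20, 15)) = 46.0977
d((-19, -19), (-10, 16)) = 36.1386
d((-19, -19), (-3, 4)) = 28.0179
d((-19, -19), (13, -2)) = 36.2353
d((-19, -19), (2, -29)) = 23.2594
d((-19, -19), (20, 15)) = 51.7397
d((-10, 16), (-3, 4)) = 13.8924
d((-10, 16), (13, -2)) = 29.2062
d((-10, 16), (2, -29)) = 46.5725
d((-10, 16), (20, 15)) = 30.0167
d((-3, 4), (13, -2)) = 17.088
d((-3, 4), (2, -29)) = 33.3766
d((-3, 4), (20, 15)) = 25.4951
d((13, -2), (2, -29)) = 29.1548
d((13, -2), (20, 15)) = 18.3848
d((2, -29), (20, 15)) = 47.5395

Closest pair: (-9, -27) and (2, -29) with distance 11.1803

The closest pair is (-9, -27) and (2, -29) with Euclidean distance 11.1803. For 9 points, brute-force pairwise comparison is shown above. For large n, the divide-and-conquer algorithm (sort by x, recurse on halves, check the dividing strip) achieves O(n log n).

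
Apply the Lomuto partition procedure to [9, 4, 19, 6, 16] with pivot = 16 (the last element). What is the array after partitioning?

Lomuto partition with pivot = 16:

Initial array: [9, 4, 19, 6, 16]

arr[0]=9 <= 16: swap with position 0, array becomes [9, 4, 19, 6, 16]
arr[1]=4 <= 16: swap with position 1, array becomes [9, 4, 19, 6, 16]
arr[2]=19 > 16: no swap
arr[3]=6 <= 16: swap with position 2, array becomes [9, 4, 6, 19, 16]

Place pivot at position 3: [9, 4, 6, 16, 19]
Pivot position: 3

After partitioning with pivot 16, the array becomes [9, 4, 6, 16, 19]. The pivot is placed at index 3. All elements to the left of the pivot are <= 16, and all elements to the right are > 16.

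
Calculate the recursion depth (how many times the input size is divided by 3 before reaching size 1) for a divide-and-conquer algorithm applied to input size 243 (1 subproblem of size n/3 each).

For divide and conquer with division factor 3:

Problem sizes at each level:
Level 0: 243
Level 1: 81
Level 2: 27
Level 3: 9
Level 4: 3
Level 5: 1

The root is level 0 and the size-1 base case is level 5 (the tree spans levels 0 through 5, i.e. 6 levels counting the root), so the depth is the number of divisions: log_3(243) = 5

The recursion tree depth is log_3(243) = 5. At each level, the problem size is divided by 3, so it takes 5 divisions to reduce to a base case of size 1. The algorithm makes 1 recursive call at each level.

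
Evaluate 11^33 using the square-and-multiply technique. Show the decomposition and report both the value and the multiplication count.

Computing 11^33 by squaring (build up from 11^1; each line after the first costs one multiplication):

11^1 = 11
11^2 = (11^1)^2 = 11^2 = 121
11^4 = (11^2)^2 = 121^2 = 14641
11^8 = (11^4)^2 = 14641^2 = 214358881
11^16 = (11^8)^2 = 214358881^2 = 45949729863572161
11^32 = (11^16)^2 = 45949729863572161^2 = 2111377674535255285545615254209921
11^33 = 11 * 11^32 = 11 * 2111377674535255285545615254209921 = 23225154419887808141001767796309131

Result: 23225154419887808141001767796309131
Multiplications needed: 6 (6 lines after 11^1)

11^33 = 23225154419887808141001767796309131. Using exponentiation by squaring, this requires 6 multiplications. The key idea: if the exponent is even, square the half-power; if odd, multiply by the base once.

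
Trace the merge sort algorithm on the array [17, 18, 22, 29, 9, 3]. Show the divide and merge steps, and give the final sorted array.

Merge sort trace:

Split: [17, 18, 22, 29, 9, 3] -> [17, 18, 22] and [29, 9, 3]
  Split: [17, 18, 22] -> [17] and [18, 22]
    Split: [18, 22] -> [18] and [22]
    Merge: [18] + [22] -> [18, 22]
  Merge: [17] + [18, 22] -> [17, 18, 22]
  Split: [29, 9, 3] -> [29] and [9, 3]
    Split: [9, 3] -> [9] and [3]
    Merge: [9] + [3] -> [3, 9]
  Merge: [29] + [3, 9] -> [3, 9, 29]
Merge: [17, 18, 22] + [3, 9, 29] -> [3, 9, 17, 18, 22, 29]

Final sorted array: [3, 9, 17, 18, 22, 29]

The merge sort proceeds by recursively splitting the array and merging sorted halves.
After all merges, the sorted array is [3, 9, 17, 18, 22, 29].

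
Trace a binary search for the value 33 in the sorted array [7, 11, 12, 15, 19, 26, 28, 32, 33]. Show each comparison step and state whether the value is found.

Binary search for 33 in [7, 11, 12, 15, 19, 26, 28, 32, 33]:

lo=0, hi=8, mid=4, arr[mid]=19 -> 19 < 33, search right half
lo=5, hi=8, mid=6, arr[mid]=28 -> 28 < 33, search right half
lo=7, hi=8, mid=7, arr[mid]=32 -> 32 < 33, search right half
lo=8, hi=8, mid=8, arr[mid]=33 -> Found target at index 8!

Binary search finds 33 at index 8 after 4 comparisons. The search repeatedly halves the search space by comparing with the middle element.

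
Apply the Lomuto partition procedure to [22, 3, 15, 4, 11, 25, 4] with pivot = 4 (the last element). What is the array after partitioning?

Lomuto partition with pivot = 4:

Initial array: [22, 3, 15, 4, 11, 25, 4]

arr[0]=22 > 4: no swap
arr[1]=3 <= 4: swap with position 0, array becomes [3, 22, 15, 4, 11, 25, 4]
arr[2]=15 > 4: no swap
arr[3]=4 <= 4: swap with position 1, array becomes [3, 4, 15, 22, 11, 25, 4]
arr[4]=11 > 4: no swap
arr[5]=25 > 4: no swap

Place pivot at position 2: [3, 4, 4, 22, 11, 25, 15]
Pivot position: 2

After partitioning with pivot 4, the array becomes [3, 4, 4, 22, 11, 25, 15]. The pivot is placed at index 2. All elements to the left of the pivot are <= 4, and all elements to the right are > 4.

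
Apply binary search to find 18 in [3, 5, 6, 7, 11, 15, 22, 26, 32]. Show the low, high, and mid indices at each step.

Binary search for 18 in [3, 5, 6, 7, 11, 15, 22, 26, 32]:

lo=0, hi=8, mid=4, arr[mid]=11 -> 11 < 18, search right half
lo=5, hi=8, mid=6, arr[mid]=22 -> 22 > 18, search left half
lo=5, hi=5, mid=5, arr[mid]=15 -> 15 < 18, search right half
lo=6 > hi=5, target 18 not found

Binary search determines that 18 is not in the array after 3 comparisons. The search space was exhausted without finding the target.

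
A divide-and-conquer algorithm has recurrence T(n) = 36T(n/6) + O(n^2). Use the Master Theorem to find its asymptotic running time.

Master Theorem for T(n) = 36T(n/6) + O(n^2):

a = 36, b = 6, c = 2
log_b(a) = log_6(36) = 2.0000

Case 2: c = 2 = log_6(36) = 2.0000
T(n) = O(n^2 log n) = O(n^2 log n)

For T(n) = 36T(n/6) + O(n^2): log_6(36) = 2.0000. This is Case 2 of the Master Theorem (c = log_b(a), equal work at all levels), giving O(n^2 log n).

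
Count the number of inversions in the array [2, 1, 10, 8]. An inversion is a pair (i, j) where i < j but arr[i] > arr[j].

Finding inversions in [2, 1, 10, 8]:

(0, 1): arr[0]=2 > arr[1]=1
(2, 3): arr[2]=10 > arr[3]=8

Total inversions: 2

The array has 2 inversion(s): (0,1), (2,3). Each pair (i,j) satisfies i < j and arr[i] > arr[j].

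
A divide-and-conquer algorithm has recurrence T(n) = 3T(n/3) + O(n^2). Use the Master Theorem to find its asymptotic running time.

Master Theorem for T(n) = 3T(n/3) + O(n^2):

a = 3, b = 3, c = 2
log_b(a) = log_3(3) = 1.0000

Case 3: c = 2 > log_3(3) = 1.0000
T(n) = O(n^2) = O(n^2)

For T(n) = 3T(n/3) + O(n^2): log_3(3) = 1.0000. This is Case 3 of the Master Theorem (c > log_b(a), work dominated by root), giving O(n^2).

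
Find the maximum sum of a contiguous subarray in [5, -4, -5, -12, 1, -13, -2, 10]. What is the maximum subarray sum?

Using Kadane's algorithm on [5, -4, -5, -12, 1, -13, -2, 10]:

Scanning through the array:
Position 1 (value -4): max_ending_here = 1, max_so_far = 5
Position 2 (value -5): max_ending_here = -4, max_so_far = 5
Position 3 (value -12): max_ending_here = -12, max_so_far = 5
Position 4 (value 1): max_ending_here = 1, max_so_far = 5
Position 5 (value -13): max_ending_here = -12, max_so_far = 5
Position 6 (value -2): max_ending_here = -2, max_so_far = 5
Position 7 (value 10): max_ending_here = 10, max_so_far = 10

Maximum subarray: [10]
Maximum sum: 10

The maximum subarray is [10] with sum 10. This subarray runs from index 7 to index 7.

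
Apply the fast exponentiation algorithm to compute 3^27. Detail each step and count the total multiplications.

Computing 3^27 by squaring (build up from 3^1; each line after the first costs one multiplication):

3^1 = 3
3^2 = (3^1)^2 = 3^2 = 9
3^3 = 3 * 3^2 = 3 * 9 = 27
3^6 = (3^3)^2 = 27^2 = 729
3^12 = (3^6)^2 = 729^2 = 531441
3^13 = 3 * 3^12 = 3 * 531441 = 1594323
3^26 = (3^13)^2 = 1594323^2 = 2541865828329
3^27 = 3 * 3^26 = 3 * 2541865828329 = 7625597484987

Result: 7625597484987
Multiplications needed: 7 (7 lines after 3^1)

3^27 = 7625597484987. Using exponentiation by squaring, this requires 7 multiplications. The key idea: if the exponent is even, square the half-power; if odd, multiply by the base once.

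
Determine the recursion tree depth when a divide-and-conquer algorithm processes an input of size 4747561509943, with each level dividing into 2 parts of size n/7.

For divide and conquer with division factor 7:

Problem sizes at each level:
Level 0: 4747561509943
Level 1: 678223072849
Level 2: 96889010407
Level 3: 13841287201
Level 4: 1977326743
Level 5: 282475249
Level 6: 40353607
Level 7: 5764801
Level 8: 823543
Level 9: 117649
Level 10: 16807
Level 11: 2401
Level 12: 343
Level 13: 49
Level 14: 7
Level 15: 1

The root is level 0 and the size-1 base case is level 15 (the tree spans levels 0 through 15, i.e. 16 levels counting the root), so the depth is the number of divisions: log_7(4747561509943) = 15

The recursion tree depth is log_7(4747561509943) = 15. At each level, the problem size is divided by 7, so it takes 15 divisions to reduce to a base case of size 1. The algorithm makes 2 recursive calls at each level.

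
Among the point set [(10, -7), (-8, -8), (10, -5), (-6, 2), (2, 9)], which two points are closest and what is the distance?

Computing all pairwise distances among 5 points:

d((10, -7), (-8, -8)) = 18.0278
d((10, -7), (10, -5)) = 2.0 <-- minimum
d((10, -7), (-6, 2)) = 18.3576
d((10, -7), (2, 9)) = 17.8885
d((-8, -8), (10, -5)) = 18.2483
d((-8, -8), (-6, 2)) = 10.198
d((-8, -8), (2, 9)) = 19.7231
d((10, -5), (-6, 2)) = 17.4642
d((10, -5), (2, 9)) = 16.1245
d((-6, 2), (2, 9)) = 10.6301

Closest pair: (10, -7) and (10, -5) with distance 2.0

The closest pair is (10, -7) and (10, -5) with Euclidean distance 2.0. For 5 points, brute-force pairwise comparison is shown above. For large n, the divide-and-conquer algorithm (sort by x, recurse on halves, check the dividing strip) achieves O(n log n).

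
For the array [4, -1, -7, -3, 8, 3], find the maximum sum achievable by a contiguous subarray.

Using Kadane's algorithm on [4, -1, -7, -3, 8, 3]:

Scanning through the array:
Position 1 (value -1): max_ending_here = 3, max_so_far = 4
Position 2 (value -7): max_ending_here = -4, max_so_far = 4
Position 3 (value -3): max_ending_here = -3, max_so_far = 4
Position 4 (value 8): max_ending_here = 8, max_so_far = 8
Position 5 (value 3): max_ending_here = 11, max_so_far = 11

Maximum subarray: [8, 3]
Maximum sum: 11

The maximum subarray is [8, 3] with sum 11. This subarray runs from index 4 to index 5.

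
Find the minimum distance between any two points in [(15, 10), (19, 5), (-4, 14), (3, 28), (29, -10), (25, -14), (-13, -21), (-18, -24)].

Computing all pairwise distances among 8 points:

d((15, 10), (19, 5)) = 6.4031
d((15, 10), (-4, 14)) = 19.4165
d((15, 10), (3, 28)) = 21.6333
d((15, 10), (29, -10)) = 24.4131
d((15, 10), (25, -14)) = 26.0
d((15, 10), (-13, -21)) = 41.7732
d((15, 10), (-18, -24)) = 47.3814
d((19, 5), (-4, 14)) = 24.6982
d((19, 5), (3, 28)) = 28.0179
d((19, 5), (29, -10)) = 18.0278
d((19, 5), (25, -14)) = 19.9249
d((19, 5), (-13, -21)) = 41.2311
d((19, 5), (-18, -24)) = 47.0106
d((-4, 14), (3, 28)) = 15.6525
d((-4, 14), (29, -10)) = 40.8044
d((-4, 14), (25, -14)) = 40.3113
d((-4, 14), (-13, -21)) = 36.1386
d((-4, 14), (-18, -24)) = 40.4969
d((3, 28), (29, -10)) = 46.0435
d((3, 28), (25, -14)) = 47.4131
d((3, 28), (-13, -21)) = 51.5461
d((3, 28), (-18, -24)) = 56.0803
d((29, -10), (25, -14)) = 5.6569 <-- minimum
d((29, -10), (-13, -21)) = 43.4166
d((29, -10), (-18, -24)) = 49.0408
d((25, -14), (-13, -21)) = 38.6394
d((25, -14), (-18, -24)) = 44.1475
d((-13, -21), (-18, -24)) = 5.831

Closest pair: (29, -10) and (25, -14) with distance 5.6569

The closest pair is (29, -10) and (25, -14) with Euclidean distance 5.6569. For 8 points, brute-force pairwise comparison is shown above. For large n, the divide-and-conquer algorithm (sort by x, recurse on halves, check the dividing strip) achieves O(n log n).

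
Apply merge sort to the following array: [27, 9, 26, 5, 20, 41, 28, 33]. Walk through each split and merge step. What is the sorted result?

Merge sort trace:

Split: [27, 9, 26, 5, 20, 41, 28, 33] -> [27, 9, 26, 5] and [20, 41, 28, 33]
  Split: [27, 9, 26, 5] -> [27, 9] and [26, 5]
    Split: [27, 9] -> [27] and [9]
    Merge: [27] + [9] -> [9, 27]
    Split: [26, 5] -> [26] and [5]
    Merge: [26] + [5] -> [5, 26]
  Merge: [9, 27] + [5, 26] -> [5, 9, 26, 27]
  Split: [20, 41, 28, 33] -> [20, 41] and [28, 33]
    Split: [20, 41] -> [20] and [41]
    Merge: [20] + [41] -> [20, 41]
    Split: [28, 33] -> [28] and [33]
    Merge: [28] + [33] -> [28, 33]
  Merge: [20, 41] + [28, 33] -> [20, 28, 33, 41]
Merge: [5, 9, 26, 27] + [20, 28, 33, 41] -> [5, 9, 20, 26, 27, 28, 33, 41]

Final sorted array: [5, 9, 20, 26, 27, 28, 33, 41]

The merge sort proceeds by recursively splitting the array and merging sorted halves.
After all merges, the sorted array is [5, 9, 20, 26, 27, 28, 33, 41].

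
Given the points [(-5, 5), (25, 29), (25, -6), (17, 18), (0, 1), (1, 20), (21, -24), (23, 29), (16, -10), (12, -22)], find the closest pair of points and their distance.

Computing all pairwise distances among 10 points:

d((-5, 5), (25, 29)) = 38.4187
d((-5, 5), (25, -6)) = 31.9531
d((-5, 5), (17, 18)) = 25.5539
d((-5, 5), (0, 1)) = 6.4031
d((-5, 5), (1, 20)) = 16.1555
d((-5, 5), (21, -24)) = 38.9487
d((-5, 5), (23, 29)) = 36.8782
d((-5, 5), (16, -10)) = 25.807
d((-5, 5), (12, -22)) = 31.9061
d((25, 29), (25, -6)) = 35.0
d((25, 29), (17, 18)) = 13.6015
d((25, 29), (0, 1)) = 37.5366
d((25, 29), (1, 20)) = 25.632
d((25, 29), (21, -24)) = 53.1507
d((25, 29), (23, 29)) = 2.0 <-- minimum
d((25, 29), (16, -10)) = 40.025
d((25, 29), (12, -22)) = 52.6308
d((25, -6), (17, 18)) = 25.2982
d((25, -6), (0, 1)) = 25.9615
d((25, -6), (1, 20)) = 35.3836
d((25, -6), (21, -24)) = 18.4391
d((25, -6), (23, 29)) = 35.0571
d((25, -6), (16, -10)) = 9.8489
d((25, -6), (12, -22)) = 20.6155
d((17, 18), (0, 1)) = 24.0416
d((17, 18), (1, 20)) = 16.1245
d((17, 18), (21, -24)) = 42.19
d((17, 18), (23, 29)) = 12.53
d((17, 18), (16, -10)) = 28.0179
d((17, 18), (12, -22)) = 40.3113
d((0, 1), (1, 20)) = 19.0263
d((0, 1), (21, -24)) = 32.6497
d((0, 1), (23, 29)) = 36.2353
d((0, 1), (16, -10)) = 19.4165
d((0, 1), (12, -22)) = 25.9422
d((1, 20), (21, -24)) = 48.3322
d((1, 20), (23, 29)) = 23.7697
d((1, 20), (16, -10)) = 33.541
d((1, 20), (12, -22)) = 43.4166
d((21, -24), (23, 29)) = 53.0377
d((21, -24), (16, -10)) = 14.8661
d((21, -24), (12, -22)) = 9.2195
d((23, 29), (16, -10)) = 39.6232
d((23, 29), (12, -22)) = 52.1728
d((16, -10), (12, -22)) = 12.6491

Closest pair: (25, 29) and (23, 29) with distance 2.0

The closest pair is (25, 29) and (23, 29) with Euclidean distance 2.0. For 10 points, brute-force pairwise comparison is shown above. For large n, the divide-and-conquer algorithm (sort by x, recurse on halves, check the dividing strip) achieves O(n log n).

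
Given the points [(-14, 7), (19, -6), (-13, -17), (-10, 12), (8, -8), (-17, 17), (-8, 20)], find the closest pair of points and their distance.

Computing all pairwise distances among 7 points:

d((-14, 7), (19, -6)) = 35.4683
d((-14, 7), (-13, -17)) = 24.0208
d((-14, 7), (-10, 12)) = 6.4031 <-- minimum
d((-14, 7), (8, -8)) = 26.6271
d((-14, 7), (-17, 17)) = 10.4403
d((-14, 7), (-8, 20)) = 14.3178
d((19, -6), (-13, -17)) = 33.8378
d((19, -6), (-10, 12)) = 34.1321
d((19, -6), (8, -8)) = 11.1803
d((19, -6), (-17, 17)) = 42.72
d((19, -6), (-8, 20)) = 37.4833
d((-13, -17), (-10, 12)) = 29.1548
d((-13, -17), (8, -8)) = 22.8473
d((-13, -17), (-17, 17)) = 34.2345
d((-13, -17), (-8, 20)) = 37.3363
d((-10, 12), (8, -8)) = 26.9072
d((-10, 12), (-17, 17)) = 8.6023
d((-10, 12), (-8, 20)) = 8.2462
d((8, -8), (-17, 17)) = 35.3553
d((8, -8), (-8, 20)) = 32.249
d((-17, 17), (-8, 20)) = 9.4868

Closest pair: (-14, 7) and (-10, 12) with distance 6.4031

The closest pair is (-14, 7) and (-10, 12) with Euclidean distance 6.4031. For 7 points, brute-force pairwise comparison is shown above. For large n, the divide-and-conquer algorithm (sort by x, recurse on halves, check the dividing strip) achieves O(n log n).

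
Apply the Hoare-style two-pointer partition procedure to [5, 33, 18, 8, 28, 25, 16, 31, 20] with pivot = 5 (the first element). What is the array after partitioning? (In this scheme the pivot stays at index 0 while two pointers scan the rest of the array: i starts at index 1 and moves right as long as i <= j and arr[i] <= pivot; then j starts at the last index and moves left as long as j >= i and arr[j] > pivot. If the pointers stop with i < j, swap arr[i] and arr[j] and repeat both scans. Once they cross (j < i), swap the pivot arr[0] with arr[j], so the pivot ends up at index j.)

Hoare-style two-pointer partition with pivot = 5:

Initial array: [5, 33, 18, 8, 28, 25, 16, 31, 20]

Pointers start at i = 1, j = 8.
i ends at 1, j ends at 0: the pointers have crossed (j < i), so scanning stops.

j = 0, so swapping arr[0] with arr[j] leaves the pivot at position 0: [5, 33, 18, 8, 28, 25, 16, 31, 20]
Pivot position: 0

After partitioning with pivot 5, the array becomes [5, 33, 18, 8, 28, 25, 16, 31, 20]. The pivot is placed at index 0. All elements to the left of the pivot are <= 5, and all elements to the right are > 5.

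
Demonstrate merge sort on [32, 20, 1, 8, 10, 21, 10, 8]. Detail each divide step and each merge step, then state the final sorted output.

Merge sort trace:

Split: [32, 20, 1, 8, 10, 21, 10, 8] -> [32, 20, 1, 8] and [10, 21, 10, 8]
  Split: [32, 20, 1, 8] -> [32, 20] and [1, 8]
    Split: [32, 20] -> [32] and [20]
    Merge: [32] + [20] -> [20, 32]
    Split: [1, 8] -> [1] and [8]
    Merge: [1] + [8] -> [1, 8]
  Merge: [20, 32] + [1, 8] -> [1, 8, 20, 32]
  Split: [10, 21, 10, 8] -> [10, 21] and [10, 8]
    Split: [10, 21] -> [10] and [21]
    Merge: [10] + [21] -> [10, 21]
    Split: [10, 8] -> [10] and [8]
    Merge: [10] + [8] -> [8, 10]
  Merge: [10, 21] + [8, 10] -> [8, 10, 10, 21]
Merge: [1, 8, 20, 32] + [8, 10, 10, 21] -> [1, 8, 8, 10, 10, 20, 21, 32]

Final sorted array: [1, 8, 8, 10, 10, 20, 21, 32]

The merge sort proceeds by recursively splitting the array and merging sorted halves.
After all merges, the sorted array is [1, 8, 8, 10, 10, 20, 21, 32].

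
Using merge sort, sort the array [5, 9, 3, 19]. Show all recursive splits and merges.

Merge sort trace:

Split: [5, 9, 3, 19] -> [5, 9] and [3, 19]
  Split: [5, 9] -> [5] and [9]
  Merge: [5] + [9] -> [5, 9]
  Split: [3, 19] -> [3] and [19]
  Merge: [3] + [19] -> [3, 19]
Merge: [5, 9] + [3, 19] -> [3, 5, 9, 19]

Final sorted array: [3, 5, 9, 19]

The merge sort proceeds by recursively splitting the array and merging sorted halves.
After all merges, the sorted array is [3, 5, 9, 19].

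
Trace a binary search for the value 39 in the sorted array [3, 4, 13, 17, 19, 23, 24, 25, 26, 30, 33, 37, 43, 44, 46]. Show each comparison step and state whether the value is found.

Binary search for 39 in [3, 4, 13, 17, 19, 23, 24, 25, 26, 30, 33, 37, 43, 44, 46]:

lo=0, hi=14, mid=7, arr[mid]=25 -> 25 < 39, search right half
lo=8, hi=14, mid=11, arr[mid]=37 -> 37 < 39, search right half
lo=12, hi=14, mid=13, arr[mid]=44 -> 44 > 39, search left half
lo=12, hi=12, mid=12, arr[mid]=43 -> 43 > 39, search left half
lo=12 > hi=11, target 39 not found

Binary search determines that 39 is not in the array after 4 comparisons. The search space was exhausted without finding the target.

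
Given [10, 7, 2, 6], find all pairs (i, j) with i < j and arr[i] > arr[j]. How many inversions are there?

Finding inversions in [10, 7, 2, 6]:

(0, 1): arr[0]=10 > arr[1]=7
(0, 2): arr[0]=10 > arr[2]=2
(0, 3): arr[0]=10 > arr[3]=6
(1, 2): arr[1]=7 > arr[2]=2
(1, 3): arr[1]=7 > arr[3]=6

Total inversions: 5

The array has 5 inversion(s): (0,1), (0,2), (0,3), (1,2), (1,3). Each pair (i,j) satisfies i < j and arr[i] > arr[j].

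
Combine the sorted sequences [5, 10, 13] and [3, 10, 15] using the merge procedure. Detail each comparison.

Merging process:

Compare 5 vs 3: take 3 from right. Merged: [3]
Compare 5 vs 10: take 5 from left. Merged: [3, 5]
Compare 10 vs 10: take 10 from left. Merged: [3, 5, 10]
Compare 13 vs 10: take 10 from right. Merged: [3, 5, 10, 10]
Compare 13 vs 15: take 13 from left. Merged: [3, 5, 10, 10, 13]
Append remaining from right: [15]. Merged: [3, 5, 10, 10, 13, 15]

Final merged array: [3, 5, 10, 10, 13, 15]
Total comparisons: 5

The merged array is [3, 5, 10, 10, 13, 15], requiring 5 comparisons. The merge step runs in O(n) time where n is the total number of elements.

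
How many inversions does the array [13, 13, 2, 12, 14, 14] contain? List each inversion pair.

Finding inversions in [13, 13, 2, 12, 14, 14]:

(0, 2): arr[0]=13 > arr[2]=2
(0, 3): arr[0]=13 > arr[3]=12
(1, 2): arr[1]=13 > arr[2]=2
(1, 3): arr[1]=13 > arr[3]=12

Total inversions: 4

The array has 4 inversion(s): (0,2), (0,3), (1,2), (1,3). Each pair (i,j) satisfies i < j and arr[i] > arr[j].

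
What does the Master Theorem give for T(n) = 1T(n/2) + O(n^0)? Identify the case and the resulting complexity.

Master Theorem for T(n) = 1T(n/2) + O(n^0):

a = 1, b = 2, c = 0
log_b(a) = log_2(1) = 0.0000

Case 2: c = 0 = log_2(1) = 0.0000
T(n) = O(n^0 log n) = O(log n)

For T(n) = 1T(n/2) + O(n^0): log_2(1) = 0.0000. This is Case 2 of the Master Theorem (c = log_b(a), equal work at all levels), giving O(log n).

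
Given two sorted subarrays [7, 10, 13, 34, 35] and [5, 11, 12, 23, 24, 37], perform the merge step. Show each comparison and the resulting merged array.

Merging process:

Compare 7 vs 5: take 5 from right. Merged: [5]
Compare 7 vs 11: take 7 from left. Merged: [5, 7]
Compare 10 vs 11: take 10 from left. Merged: [5, 7, 10]
Compare 13 vs 11: take 11 from right. Merged: [5, 7, 10, 11]
Compare 13 vs 12: take 12 from right. Merged: [5, 7, 10, 11, 12]
Compare 13 vs 23: take 13 from left. Merged: [5, 7, 10, 11, 12, 13]
Compare 34 vs 23: take 23 from right. Merged: [5, 7, 10, 11, 12, 13, 23]
Compare 34 vs 24: take 24 from right. Merged: [5, 7, 10, 11, 12, 13, 23, 24]
Compare 34 vs 37: take 34 from left. Merged: [5, 7, 10, 11, 12, 13, 23, 24, 34]
Compare 35 vs 37: take 35 from left. Merged: [5, 7, 10, 11, 12, 13, 23, 24, 34, 35]
Append remaining from right: [37]. Merged: [5, 7, 10, 11, 12, 13, 23, 24, 34, 35, 37]

Final merged array: [5, 7, 10, 11, 12, 13, 23, 24, 34, 35, 37]
Total comparisons: 10

The merged array is [5, 7, 10, 11, 12, 13, 23, 24, 34, 35, 37], requiring 10 comparisons. The merge step runs in O(n) time where n is the total number of elements.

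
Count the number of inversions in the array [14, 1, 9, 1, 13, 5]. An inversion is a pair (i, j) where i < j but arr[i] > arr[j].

Finding inversions in [14, 1, 9, 1, 13, 5]:

(0, 1): arr[0]=14 > arr[1]=1
(0, 2): arr[0]=14 > arr[2]=9
(0, 3): arr[0]=14 > arr[3]=1
(0, 4): arr[0]=14 > arr[4]=13
(0, 5): arr[0]=14 > arr[5]=5
(2, 3): arr[2]=9 > arr[3]=1
(2, 5): arr[2]=9 > arr[5]=5
(4, 5): arr[4]=13 > arr[5]=5

Total inversions: 8

The array has 8 inversion(s): (0,1), (0,2), (0,3), (0,4), (0,5), (2,3), (2,5), (4,5). Each pair (i,j) satisfies i < j and arr[i] > arr[j].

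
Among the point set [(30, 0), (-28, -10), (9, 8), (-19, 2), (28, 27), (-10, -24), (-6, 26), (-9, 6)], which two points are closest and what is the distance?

Computing all pairwise distances among 8 points:

d((30, 0), (-28, -10)) = 58.8558
d((30, 0), (9, 8)) = 22.4722
d((30, 0), (-19, 2)) = 49.0408
d((30, 0), (28, 27)) = 27.074
d((30, 0), (-10, -24)) = 46.6476
d((30, 0), (-6, 26)) = 44.4072
d((30, 0), (-9, 6)) = 39.4588
d((-28, -10), (9, 8)) = 41.1461
d((-28, -10), (-19, 2)) = 15.0
d((-28, -10), (28, 27)) = 67.1193
d((-28, -10), (-10, -24)) = 22.8035
d((-28, -10), (-6, 26)) = 42.19
d((-28, -10), (-9, 6)) = 24.8395
d((9, 8), (-19, 2)) = 28.6356
d((9, 8), (28, 27)) = 26.8701
d((9, 8), (-10, -24)) = 37.2156
d((9, 8), (-6, 26)) = 23.4307
d((9, 8), (-9, 6)) = 18.1108
d((-19, 2), (28, 27)) = 53.2353
d((-19, 2), (-10, -24)) = 27.5136
d((-19, 2), (-6, 26)) = 27.2947
d((-19, 2), (-9, 6)) = 10.7703 <-- minimum
d((28, 27), (-10, -24)) = 63.6003
d((28, 27), (-6, 26)) = 34.0147
d((28, 27), (-9, 6)) = 42.5441
d((-10, -24), (-6, 26)) = 50.1597
d((-10, -24), (-9, 6)) = 30.0167
d((-6, 26), (-9, 6)) = 20.2237

Closest pair: (-19, 2) and (-9, 6) with distance 10.7703

The closest pair is (-19, 2) and (-9, 6) with Euclidean distance 10.7703. For 8 points, brute-force pairwise comparison is shown above. For large n, the divide-and-conquer algorithm (sort by x, recurse on halves, check the dividing strip) achieves O(n log n).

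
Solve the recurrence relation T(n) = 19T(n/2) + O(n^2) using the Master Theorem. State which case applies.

Master Theorem for T(n) = 19T(n/2) + O(n^2):

a = 19, b = 2, c = 2
log_b(a) = log_2(19) = 4.2479

Case 1: c = 2 < log_2(19) = 4.2479
T(n) = O(n^(log_2 19))

For T(n) = 19T(n/2) + O(n^2): log_2(19) = 4.2479. This is Case 1 of the Master Theorem (c < log_b(a), work dominated by leaves), giving O(n^(log_2 19)).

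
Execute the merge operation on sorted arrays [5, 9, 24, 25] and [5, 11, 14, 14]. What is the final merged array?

Merging process:

Compare 5 vs 5: take 5 from left. Merged: [5]
Compare 9 vs 5: take 5 from right. Merged: [5, 5]
Compare 9 vs 11: take 9 from left. Merged: [5, 5, 9]
Compare 24 vs 11: take 11 from right. Merged: [5, 5, 9, 11]
Compare 24 vs 14: take 14 from right. Merged: [5, 5, 9, 11, 14]
Compare 24 vs 14: take 14 from right. Merged: [5, 5, 9, 11, 14, 14]
Append remaining from left: [24, 25]. Merged: [5, 5, 9, 11, 14, 14, 24, 25]

Final merged array: [5, 5, 9, 11, 14, 14, 24, 25]
Total comparisons: 6

The merged array is [5, 5, 9, 11, 14, 14, 24, 25], requiring 6 comparisons. The merge step runs in O(n) time where n is the total number of elements.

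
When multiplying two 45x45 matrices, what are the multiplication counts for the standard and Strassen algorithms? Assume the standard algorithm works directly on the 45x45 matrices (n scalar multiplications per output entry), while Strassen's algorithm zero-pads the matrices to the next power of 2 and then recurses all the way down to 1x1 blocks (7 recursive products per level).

Matrix multiplication for 45x45 matrices:

Strassen's algorithm requires power-of-2 dimensions. Pad 45x45 to 64x64 (next power of 2).

Standard algorithm: 45^3 = 91125 multiplications
Strassen's algorithm: 7^(log2(64)) = 7^6 = 117649 multiplications
Difference: 91125 - 117649 = -26524 (Strassen uses MORE here due to padding overhead — for small or just-over-power-of-2 n, padding can outweigh the per-level savings)

Standard: 91125 multiplications (45^3). Strassen: 117649 multiplications (7^6, after padding to 64x64). Strassen reduces 8 recursive multiplications to 7 at each level.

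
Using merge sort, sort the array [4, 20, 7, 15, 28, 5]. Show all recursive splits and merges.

Merge sort trace:

Split: [4, 20, 7, 15, 28, 5] -> [4, 20, 7] and [15, 28, 5]
  Split: [4, 20, 7] -> [4] and [20, 7]
    Split: [20, 7] -> [20] and [7]
    Merge: [20] + [7] -> [7, 20]
  Merge: [4] + [7, 20] -> [4, 7, 20]
  Split: [15, 28, 5] -> [15] and [28, 5]
    Split: [28, 5] -> [28] and [5]
    Merge: [28] + [5] -> [5, 28]
  Merge: [15] + [5, 28] -> [5, 15, 28]
Merge: [4, 7, 20] + [5, 15, 28] -> [4, 5, 7, 15, 20, 28]

Final sorted array: [4, 5, 7, 15, 20, 28]

The merge sort proceeds by recursively splitting the array and merging sorted halves.
After all merges, the sorted array is [4, 5, 7, 15, 20, 28].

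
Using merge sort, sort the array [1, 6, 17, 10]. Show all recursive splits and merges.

Merge sort trace:

Split: [1, 6, 17, 10] -> [1, 6] and [17, 10]
  Split: [1, 6] -> [1] and [6]
  Merge: [1] + [6] -> [1, 6]
  Split: [17, 10] -> [17] and [10]
  Merge: [17] + [10] -> [10, 17]
Merge: [1, 6] + [10, 17] -> [1, 6, 10, 17]

Final sorted array: [1, 6, 10, 17]

The merge sort proceeds by recursively splitting the array and merging sorted halves.
After all merges, the sorted array is [1, 6, 10, 17].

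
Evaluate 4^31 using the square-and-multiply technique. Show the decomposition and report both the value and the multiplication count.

Computing 4^31 by squaring (build up from 4^1; each line after the first costs one multiplication):

4^1 = 4
4^2 = (4^1)^2 = 4^2 = 16
4^3 = 4 * 4^2 = 4 * 16 = 64
4^6 = (4^3)^2 = 64^2 = 4096
4^7 = 4 * 4^6 = 4 * 4096 = 16384
4^14 = (4^7)^2 = 16384^2 = 268435456
4^15 = 4 * 4^14 = 4 * 268435456 = 1073741824
4^30 = (4^15)^2 = 1073741824^2 = 1152921504606846976
4^31 = 4 * 4^30 = 4 * 1152921504606846976 = 4611686018427387904

Result: 4611686018427387904
Multiplications needed: 8 (8 lines after 4^1)

4^31 = 4611686018427387904. Using exponentiation by squaring, this requires 8 multiplications. The key idea: if the exponent is even, square the half-power; if odd, multiply by the base once.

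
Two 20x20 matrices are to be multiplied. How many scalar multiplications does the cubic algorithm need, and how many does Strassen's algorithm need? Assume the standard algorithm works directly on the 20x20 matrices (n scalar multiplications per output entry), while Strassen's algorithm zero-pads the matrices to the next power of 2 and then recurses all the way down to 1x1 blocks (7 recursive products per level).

Matrix multiplication for 20x20 matrices:

Strassen's algorithm requires power-of-2 dimensions. Pad 20x20 to 32x32 (next power of 2).

Standard algorithm: 20^3 = 8000 multiplications
Strassen's algorithm: 7^(log2(32)) = 7^5 = 16807 multiplications
Difference: 8000 - 16807 = -8807 (Strassen uses MORE here due to padding overhead — for small or just-over-power-of-2 n, padding can outweigh the per-level savings)

Standard: 8000 multiplications (20^3). Strassen: 16807 multiplications (7^5, after padding to 32x32). Strassen reduces 8 recursive multiplications to 7 at each level.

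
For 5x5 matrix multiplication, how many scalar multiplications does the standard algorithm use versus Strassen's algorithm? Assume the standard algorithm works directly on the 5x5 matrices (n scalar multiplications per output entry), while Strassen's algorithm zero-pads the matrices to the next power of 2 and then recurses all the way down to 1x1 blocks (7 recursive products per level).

Matrix multiplication for 5x5 matrices:

Strassen's algorithm requires power-of-2 dimensions. Pad 5x5 to 8x8 (next power of 2).

Standard algorithm: 5^3 = 125 multiplications
Strassen's algorithm: 7^(log2(8)) = 7^3 = 343 multiplications
Difference: 125 - 343 = -218 (Strassen uses MORE here due to padding overhead — for small or just-over-power-of-2 n, padding can outweigh the per-level savings)

Standard: 125 multiplications (5^3). Strassen: 343 multiplications (7^3, after padding to 8x8). Strassen reduces 8 recursive multiplications to 7 at each level.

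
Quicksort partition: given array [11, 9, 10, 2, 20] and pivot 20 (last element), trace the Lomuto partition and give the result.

Lomuto partition with pivot = 20:

Initial array: [11, 9, 10, 2, 20]

arr[0]=11 <= 20: swap with position 0, array becomes [11, 9, 10, 2, 20]
arr[1]=9 <= 20: swap with position 1, array becomes [11, 9, 10, 2, 20]
arr[2]=10 <= 20: swap with position 2, array becomes [11, 9, 10, 2, 20]
arr[3]=2 <= 20: swap with position 3, array becomes [11, 9, 10, 2, 20]

Place pivot at position 4: [11, 9, 10, 2, 20]
Pivot position: 4

After partitioning with pivot 20, the array becomes [11, 9, 10, 2, 20]. The pivot is placed at index 4. All elements to the left of the pivot are <= 20, and all elements to the right are > 20.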